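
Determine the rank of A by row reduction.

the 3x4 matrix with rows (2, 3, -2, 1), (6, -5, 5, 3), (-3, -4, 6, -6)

Row reduction:
R2 <- R2 - (3)*R1:  [   0  -14   11    0 ]
R3 <- R3 - (-3/2)*R1:  [    0   1/2     3  -9/2 ]
R3 <- R3 - (-1/28)*R2:  [     0      0  95/28   -9/2 ]
Row echelon form:
[ 2    3     -2     1 ]
[ 0  -14     11     0 ]
[ 0    0  95/28  -9/2 ]
Nonzero rows / pivot columns: 3

rank(A) = 3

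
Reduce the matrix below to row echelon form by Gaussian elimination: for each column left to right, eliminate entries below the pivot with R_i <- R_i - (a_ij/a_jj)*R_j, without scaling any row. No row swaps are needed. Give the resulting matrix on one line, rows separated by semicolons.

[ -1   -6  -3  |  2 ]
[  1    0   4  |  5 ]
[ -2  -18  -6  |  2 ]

Forward elimination:
R2 <- R2 - (-1)*R1:  [  0  -6   1   7 ]
R3 <- R3 - (2)*R1:  [  0  -6   0  -2 ]
R3 <- R3 - (1)*R2:  [  0   0  -1  -9 ]
Row echelon form:
[ -1  -6  -3  |   2 ]
[  0  -6   1  |   7 ]
[  0   0  -1  |  -9 ]

REF = [-1 -6 -3 2; 0 -6 1 7; 0 0 -1 -9]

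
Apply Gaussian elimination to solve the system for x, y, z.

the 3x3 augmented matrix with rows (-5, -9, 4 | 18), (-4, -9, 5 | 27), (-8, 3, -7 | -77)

(5, -3, 4)

Forward elimination on [A|b]:
R2 <- R2 - (4/5)*R1:  [    0  -9/5   9/5  63/5 ]
R3 <- R3 - (8/5)*R1:  [      0    87/5   -67/5  -529/5 ]
R3 <- R3 - (-29/3)*R2:  [  0   0   4  16 ]
Row echelon form:
[ -5    -9    4  |    18 ]
[  0  -9/5  9/5  |  63/5 ]
[  0     0    4  |    16 ]
Back-substitution:
z = (16) / 4 = 4
y = (63/5 - (9/5)*(4)) / (-9/5) = -3
x = (18 - (-9)*(-3) - (4)*(4)) / -5 = 5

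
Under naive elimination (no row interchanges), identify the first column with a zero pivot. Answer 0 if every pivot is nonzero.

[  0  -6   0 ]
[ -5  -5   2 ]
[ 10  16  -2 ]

first zero-pivot column = 1

Naive forward elimination:
Pivot entry (1,1) is zero but row 2 has -5 in column 1 -> naive elimination stops; a row interchange (e.g. R1 <-> R2) would be required here.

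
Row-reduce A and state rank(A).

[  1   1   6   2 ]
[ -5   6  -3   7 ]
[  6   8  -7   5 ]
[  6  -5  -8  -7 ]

Row reduction:
R2 <- R2 - (-5)*R1:  [  0  11  27  17 ]
R3 <- R3 - (6)*R1:  [   0    2  -43   -7 ]
R4 <- R4 - (6)*R1:  [   0  -11  -44  -19 ]
R3 <- R3 - (2/11)*R2:  [       0        0  -527/11  -111/11 ]
R4 <- R4 - (-1)*R2:  [   0    0  -17   -2 ]
R4 <- R4 - (11/31)*R3:  [     0      0      0  49/31 ]
Row echelon form:
[ 1   1        6        2 ]
[ 0  11       27       17 ]
[ 0   0  -527/11  -111/11 ]
[ 0   0        0    49/31 ]
Nonzero rows / pivot columns: 4

rank(A) = 4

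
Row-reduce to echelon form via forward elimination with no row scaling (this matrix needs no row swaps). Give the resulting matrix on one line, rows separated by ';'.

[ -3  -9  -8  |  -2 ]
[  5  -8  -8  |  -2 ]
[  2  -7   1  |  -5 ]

REF = [-3 -9 -8 -2; 0 -23 -64/3 -16/3; 0 0 533/69 -229/69]

Forward elimination:
R2 <- R2 - (-5/3)*R1:  [     0    -23  -64/3  -16/3 ]
R3 <- R3 - (-2/3)*R1:  [     0    -13  -13/3  -19/3 ]
R3 <- R3 - (13/23)*R2:  [       0        0   533/69  -229/69 ]
Row echelon form:
[ -3   -9      -8  |       -2 ]
[  0  -23   -64/3  |    -16/3 ]
[  0    0  533/69  |  -229/69 ]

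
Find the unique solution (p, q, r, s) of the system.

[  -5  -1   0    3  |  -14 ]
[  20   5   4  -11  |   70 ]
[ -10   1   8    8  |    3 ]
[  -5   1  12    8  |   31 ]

Forward elimination on [A|b]:
R2 <- R2 - (-4)*R1:  [  0   1   4   1  14 ]
R3 <- R3 - (2)*R1:  [  0   3   8   2  31 ]
R4 <- R4 - (1)*R1:  [  0   2  12   5  45 ]
R3 <- R3 - (3)*R2:  [   0    0   -4   -1  -11 ]
R4 <- R4 - (2)*R2:  [  0   0   4   3  17 ]
R4 <- R4 - (-1)*R3:  [ 0  0  0  2  6 ]
Row echelon form:
[ -5  -1   0   3  |  -14 ]
[  0   1   4   1  |   14 ]
[  0   0  -4  -1  |  -11 ]
[  0   0   0   2  |    6 ]
Back-substitution:
s = (6) / 2 = 3
r = (-11 - (-1)*(3)) / -4 = 2
q = (14 - (4)*(2) - (1)*(3)) / 1 = 3
p = (-14 - (-1)*(3) - (3)*(3)) / -5 = 4

(4, 3, 2, 3)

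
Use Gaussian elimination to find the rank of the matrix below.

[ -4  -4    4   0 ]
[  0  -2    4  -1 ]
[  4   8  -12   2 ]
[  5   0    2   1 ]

rank(A) = 3

Row reduction:
R3 <- R3 - (-1)*R1:  [  0   4  -8   2 ]
R4 <- R4 - (-5/4)*R1:  [  0  -5   7   1 ]
R3 <- R3 - (-2)*R2:  [ 0  0  0  0 ]
R4 <- R4 - (5/2)*R2:  [   0    0   -3  7/2 ]
R3 <-> R4   (pivot in column 3 was zero)
[ -4  -4   4    0 ]
[  0  -2   4   -1 ]
[  0   0  -3  7/2 ]
[  0   0   0    0 ]
Row echelon form:
[ -4  -4   4    0 ]
[  0  -2   4   -1 ]
[  0   0  -3  7/2 ]
[  0   0   0    0 ]
Nonzero rows / pivot columns: 3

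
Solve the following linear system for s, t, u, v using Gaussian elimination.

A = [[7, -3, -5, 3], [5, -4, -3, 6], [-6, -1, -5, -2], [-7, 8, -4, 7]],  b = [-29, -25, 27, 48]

(-4, 2, -1, 0)

Forward elimination on [A|b]:
R2 <- R2 - (5/7)*R1:  [     0  -13/7    4/7   27/7  -30/7 ]
R3 <- R3 - (-6/7)*R1:  [     0  -25/7  -65/7    4/7   15/7 ]
R4 <- R4 - (-1)*R1:  [  0   5  -9  10  19 ]
R3 <- R3 - (25/13)*R2:  [       0        0  -135/13   -89/13   135/13 ]
R4 <- R4 - (-35/13)*R2:  [      0       0  -97/13  265/13   97/13 ]
R4 <- R4 - (97/135)*R3:  [        0         0         0  3416/135         0 ]
Row echelon form:
[ 7     -3       -5         3  |     -29 ]
[ 0  -13/7      4/7      27/7  |   -30/7 ]
[ 0      0  -135/13    -89/13  |  135/13 ]
[ 0      0        0  3416/135  |       0 ]
Back-substitution:
v = (0) / (3416/135) = 0
u = (135/13 - (-89/13)*(0)) / (-135/13) = -1
t = (-30/7 - (4/7)*(-1) - (27/7)*(0)) / (-13/7) = 2
s = (-29 - (-3)*(2) - (-5)*(-1) - (3)*(0)) / 7 = -4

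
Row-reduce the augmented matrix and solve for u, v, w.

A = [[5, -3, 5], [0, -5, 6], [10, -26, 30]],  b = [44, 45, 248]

Forward elimination on [A|b]:
R3 <- R3 - (2)*R1:  [   0  -20   20  160 ]
R3 <- R3 - (4)*R2:  [   0    0   -4  -20 ]
Row echelon form:
[ 5  -3   5  |   44 ]
[ 0  -5   6  |   45 ]
[ 0   0  -4  |  -20 ]
Back-substitution:
w = (-20) / -4 = 5
v = (45 - (6)*(5)) / -5 = -3
u = (44 - (-3)*(-3) - (5)*(5)) / 5 = 2

(2, -3, 5)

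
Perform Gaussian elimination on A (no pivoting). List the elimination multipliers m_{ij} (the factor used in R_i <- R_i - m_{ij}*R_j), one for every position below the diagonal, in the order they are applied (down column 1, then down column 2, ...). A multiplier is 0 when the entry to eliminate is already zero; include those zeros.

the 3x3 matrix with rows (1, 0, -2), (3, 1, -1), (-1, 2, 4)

multipliers: 3, -1, 2

Forward elimination:
R2 <- R2 - (3)*R1:  [ 0  1  5 ]
R3 <- R3 - (-1)*R1:  [ 0  2  2 ]
R3 <- R3 - (2)*R2:  [  0   0  -8 ]
Multipliers (in order of application): m_{21} = 3, m_{31} = -1, m_{32} = 2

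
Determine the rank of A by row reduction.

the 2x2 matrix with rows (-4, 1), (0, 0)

rank(A) = 1

Row reduction:
Row echelon form:
[ -4  1 ]
[  0  0 ]
Nonzero rows / pivot columns: 1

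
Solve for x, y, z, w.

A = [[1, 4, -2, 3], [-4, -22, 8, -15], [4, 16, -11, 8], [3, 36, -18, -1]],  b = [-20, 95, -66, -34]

(-1, 0, 2, -5)

Forward elimination on [A|b]:
R2 <- R2 - (-4)*R1:  [  0  -6   0  -3  15 ]
R3 <- R3 - (4)*R1:  [  0   0  -3  -4  14 ]
R4 <- R4 - (3)*R1:  [   0   24  -12  -10   26 ]
R4 <- R4 - (-4)*R2:  [   0    0  -12  -22   86 ]
R4 <- R4 - (4)*R3:  [  0   0   0  -6  30 ]
Row echelon form:
[ 1   4  -2   3  |  -20 ]
[ 0  -6   0  -3  |   15 ]
[ 0   0  -3  -4  |   14 ]
[ 0   0   0  -6  |   30 ]
Back-substitution:
w = (30) / -6 = -5
z = (14 - (-4)*(-5)) / -3 = 2
y = (15 - (-3)*(-5)) / -6 = 0
x = (-20 - (4)*(0) - (-2)*(2) - (3)*(-5)) / 1 = -1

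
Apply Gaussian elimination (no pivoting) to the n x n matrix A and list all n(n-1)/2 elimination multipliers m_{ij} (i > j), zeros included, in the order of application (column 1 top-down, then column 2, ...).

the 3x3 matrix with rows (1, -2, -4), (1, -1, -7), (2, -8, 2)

Forward elimination:
R2 <- R2 - (1)*R1:  [  0   1  -3 ]
R3 <- R3 - (2)*R1:  [  0  -4  10 ]
R3 <- R3 - (-4)*R2:  [  0   0  -2 ]
Multipliers (in order of application): m_{21} = 1, m_{31} = 2, m_{32} = -4

multipliers: 1, 2, -4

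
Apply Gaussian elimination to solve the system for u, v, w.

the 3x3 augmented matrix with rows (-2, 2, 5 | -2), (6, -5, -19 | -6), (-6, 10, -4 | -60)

Forward elimination on [A|b]:
R2 <- R2 - (-3)*R1:  [   0    1   -4  -12 ]
R3 <- R3 - (3)*R1:  [   0    4  -19  -54 ]
R3 <- R3 - (4)*R2:  [  0   0  -3  -6 ]
Row echelon form:
[ -2  2   5  |   -2 ]
[  0  1  -4  |  -12 ]
[  0  0  -3  |   -6 ]
Back-substitution:
w = (-6) / -3 = 2
v = (-12 - (-4)*(2)) / 1 = -4
u = (-2 - (2)*(-4) - (5)*(2)) / -2 = 2

(2, -4, 2)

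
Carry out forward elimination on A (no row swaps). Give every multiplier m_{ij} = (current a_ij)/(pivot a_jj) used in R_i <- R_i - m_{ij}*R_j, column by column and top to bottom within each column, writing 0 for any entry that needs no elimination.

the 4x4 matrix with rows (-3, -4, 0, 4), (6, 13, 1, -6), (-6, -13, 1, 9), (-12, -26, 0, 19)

multipliers: -2, 2, 4, -1, -2, 1

Forward elimination:
R2 <- R2 - (-2)*R1:  [ 0  5  1  2 ]
R3 <- R3 - (2)*R1:  [  0  -5   1   1 ]
R4 <- R4 - (4)*R1:  [   0  -10    0    3 ]
R3 <- R3 - (-1)*R2:  [ 0  0  2  3 ]
R4 <- R4 - (-2)*R2:  [ 0  0  2  7 ]
R4 <- R4 - (1)*R3:  [ 0  0  0  4 ]
Multipliers (in order of application): m_{21} = -2, m_{31} = 2, m_{41} = 4, m_{32} = -1, m_{42} = -2, m_{43} = 1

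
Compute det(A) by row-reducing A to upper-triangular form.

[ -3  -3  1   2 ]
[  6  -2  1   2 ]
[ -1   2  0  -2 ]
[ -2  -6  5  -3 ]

det(A) = -111

Forward elimination:
R2 <- R2 - (-2)*R1:  [  0  -8   3   6 ]
R3 <- R3 - (1/3)*R1:  [    0     3  -1/3  -8/3 ]
R4 <- R4 - (2/3)*R1:  [     0     -4   13/3  -13/3 ]
R3 <- R3 - (-3/8)*R2:  [     0      0  19/24  -5/12 ]
R4 <- R4 - (1/2)*R2:  [     0      0   17/6  -22/3 ]
R4 <- R4 - (68/19)*R3:  [       0        0        0  -111/19 ]
Upper-triangular form:
[ -3  -3      1        2 ]
[  0  -8      3        6 ]
[  0   0  19/24    -5/12 ]
[  0   0      0  -111/19 ]
det(A) = (-1)^0 * (-3) * (-8) * (19/24) * (-111/19) = -111  (0 row swaps -> sign +1)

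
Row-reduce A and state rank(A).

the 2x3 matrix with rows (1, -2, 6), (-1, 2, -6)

rank(A) = 1

Row reduction:
R2 <- R2 - (-1)*R1:  [ 0  0  0 ]
Row echelon form:
[ 1  -2  6 ]
[ 0   0  0 ]
Nonzero rows / pivot columns: 1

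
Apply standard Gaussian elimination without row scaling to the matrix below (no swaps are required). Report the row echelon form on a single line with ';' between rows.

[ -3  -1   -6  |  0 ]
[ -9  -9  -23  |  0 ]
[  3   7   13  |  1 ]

Forward elimination:
R2 <- R2 - (3)*R1:  [  0  -6  -5   0 ]
R3 <- R3 - (-1)*R1:  [ 0  6  7  1 ]
R3 <- R3 - (-1)*R2:  [ 0  0  2  1 ]
Row echelon form:
[ -3  -1  -6  |  0 ]
[  0  -6  -5  |  0 ]
[  0   0   2  |  1 ]

REF = [-3 -1 -6 0; 0 -6 -5 0; 0 0 2 1]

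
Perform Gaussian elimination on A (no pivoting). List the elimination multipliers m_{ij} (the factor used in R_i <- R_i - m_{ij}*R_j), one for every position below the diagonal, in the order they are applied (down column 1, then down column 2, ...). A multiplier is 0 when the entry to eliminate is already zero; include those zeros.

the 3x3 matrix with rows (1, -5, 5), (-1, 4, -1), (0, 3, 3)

multipliers: -1, 0, -3

Forward elimination:
R2 <- R2 - (-1)*R1:  [  0  -1   4 ]
R3: entry in column 1 is already 0 -> m_{31} = 0 (no row operation needed)
R3 <- R3 - (-3)*R2:  [  0   0  15 ]
Multipliers (in order of application): m_{21} = -1, m_{31} = 0, m_{32} = -3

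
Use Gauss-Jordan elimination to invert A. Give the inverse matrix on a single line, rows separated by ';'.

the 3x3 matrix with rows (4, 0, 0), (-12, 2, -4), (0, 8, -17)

Gauss-Jordan on [A | I]:
R1 <- (1/4)*R1:  [   1    0    0  |  1/4    0    0 ]
R2 <- R2 - (-12)*R1:  [  0   2  -4  |   3   1   0 ]
R2 <- (1/2)*R2:  [   0    1   -2  |  3/2  1/2    0 ]
R3 <- R3 - (8)*R2:  [   0    0   -1  |  -12   -4    1 ]
R3 <- (1/-1)*R3:  [  0   0   1  |  12   4  -1 ]
R2 <- R2 - (-2)*R3:  [    0     1     0  |  51/2  17/2    -2 ]
Right block of [I | A^{-1}] is the inverse:
[  1/4     0   0 ]
[ 51/2  17/2  -2 ]
[   12     4  -1 ]

inverse = [1/4 0 0; 51/2 17/2 -2; 12 4 -1]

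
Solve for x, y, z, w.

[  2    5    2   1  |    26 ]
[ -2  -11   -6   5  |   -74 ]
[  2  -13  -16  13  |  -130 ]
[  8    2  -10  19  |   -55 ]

Forward elimination on [A|b]:
R2 <- R2 - (-1)*R1:  [   0   -6   -4    6  -48 ]
R3 <- R3 - (1)*R1:  [    0   -18   -18    12  -156 ]
R4 <- R4 - (4)*R1:  [    0   -18   -18    15  -159 ]
R3 <- R3 - (3)*R2:  [   0    0   -6   -6  -12 ]
R4 <- R4 - (3)*R2:  [   0    0   -6   -3  -15 ]
R4 <- R4 - (1)*R3:  [  0   0   0   3  -3 ]
Row echelon form:
[ 2   5   2   1  |   26 ]
[ 0  -6  -4   6  |  -48 ]
[ 0   0  -6  -6  |  -12 ]
[ 0   0   0   3  |   -3 ]
Back-substitution:
w = (-3) / 3 = -1
z = (-12 - (-6)*(-1)) / -6 = 3
y = (-48 - (-4)*(3) - (6)*(-1)) / -6 = 5
x = (26 - (5)*(5) - (2)*(3) - (1)*(-1)) / 2 = -2

(-2, 5, 3, -1)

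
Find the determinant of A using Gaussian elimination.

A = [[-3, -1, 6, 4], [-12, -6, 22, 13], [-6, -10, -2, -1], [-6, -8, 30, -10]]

det(A) = -108

Forward elimination:
R2 <- R2 - (4)*R1:  [  0  -2  -2  -3 ]
R3 <- R3 - (2)*R1:  [   0   -8  -14   -9 ]
R4 <- R4 - (2)*R1:  [   0   -6   18  -18 ]
R3 <- R3 - (4)*R2:  [  0   0  -6   3 ]
R4 <- R4 - (3)*R2:  [  0   0  24  -9 ]
R4 <- R4 - (-4)*R3:  [ 0  0  0  3 ]
Upper-triangular form:
[ -3  -1   6   4 ]
[  0  -2  -2  -3 ]
[  0   0  -6   3 ]
[  0   0   0   3 ]
det(A) = (-1)^0 * (-3) * (-2) * (-6) * (3) = -108  (0 row swaps -> sign +1)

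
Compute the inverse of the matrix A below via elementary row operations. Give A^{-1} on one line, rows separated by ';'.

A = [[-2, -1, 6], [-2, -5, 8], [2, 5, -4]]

inverse = [-5/8 13/16 11/16; 1/4 -1/8 1/8; 0 1/4 1/4]

Gauss-Jordan on [A | I]:
R1 <- (1/-2)*R1:  [    1   1/2    -3  |  -1/2     0     0 ]
R2 <- R2 - (-2)*R1:  [  0  -4   2  |  -1   1   0 ]
R3 <- R3 - (2)*R1:  [ 0  4  2  |  1  0  1 ]
R2 <- (1/-4)*R2:  [    0     1  -1/2  |   1/4  -1/4     0 ]
R1 <- R1 - (1/2)*R2:  [     1      0  -11/4  |   -5/8    1/8      0 ]
R3 <- R3 - (4)*R2:  [ 0  0  4  |  0  1  1 ]
R3 <- (1/4)*R3:  [   0    0    1  |    0  1/4  1/4 ]
R1 <- R1 - (-11/4)*R3:  [     1      0      0  |   -5/8  13/16  11/16 ]
R2 <- R2 - (-1/2)*R3:  [    0     1     0  |   1/4  -1/8   1/8 ]
Right block of [I | A^{-1}] is the inverse:
[ -5/8  13/16  11/16 ]
[  1/4   -1/8    1/8 ]
[    0    1/4    1/4 ]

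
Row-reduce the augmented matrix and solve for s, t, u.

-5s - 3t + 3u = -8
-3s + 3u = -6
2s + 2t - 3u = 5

Forward elimination on [A|b]:
R2 <- R2 - (3/5)*R1:  [    0   9/5   6/5  -6/5 ]
R3 <- R3 - (-2/5)*R1:  [    0   4/5  -9/5   9/5 ]
R3 <- R3 - (4/9)*R2:  [    0     0  -7/3   7/3 ]
Row echelon form:
[ -5   -3     3  |    -8 ]
[  0  9/5   6/5  |  -6/5 ]
[  0    0  -7/3  |   7/3 ]
Back-substitution:
u = (7/3) / (-7/3) = -1
t = (-6/5 - (6/5)*(-1)) / (9/5) = 0
s = (-8 - (-3)*(0) - (3)*(-1)) / -5 = 1

(1, 0, -1)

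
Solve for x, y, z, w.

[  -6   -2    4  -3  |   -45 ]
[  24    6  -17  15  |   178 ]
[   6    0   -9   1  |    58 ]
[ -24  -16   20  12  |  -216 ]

(2, 5, -5, 1)

Forward elimination on [A|b]:
R2 <- R2 - (-4)*R1:  [  0  -2  -1   3  -2 ]
R3 <- R3 - (-1)*R1:  [  0  -2  -5  -2  13 ]
R4 <- R4 - (4)*R1:  [   0   -8    4   24  -36 ]
R3 <- R3 - (1)*R2:  [  0   0  -4  -5  15 ]
R4 <- R4 - (4)*R2:  [   0    0    8   12  -28 ]
R4 <- R4 - (-2)*R3:  [ 0  0  0  2  2 ]
Row echelon form:
[ -6  -2   4  -3  |  -45 ]
[  0  -2  -1   3  |   -2 ]
[  0   0  -4  -5  |   15 ]
[  0   0   0   2  |    2 ]
Back-substitution:
w = (2) / 2 = 1
z = (15 - (-5)*(1)) / -4 = -5
y = (-2 - (-1)*(-5) - (3)*(1)) / -2 = 5
x = (-45 - (-2)*(5) - (4)*(-5) - (-3)*(1)) / -6 = 2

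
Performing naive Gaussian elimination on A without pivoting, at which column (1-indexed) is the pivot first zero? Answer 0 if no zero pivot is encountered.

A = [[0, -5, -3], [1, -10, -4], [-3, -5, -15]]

first zero-pivot column = 1

Naive forward elimination:
Pivot entry (1,1) is zero but row 2 has 1 in column 1 -> naive elimination stops; a row interchange (e.g. R1 <-> R2) would be required here.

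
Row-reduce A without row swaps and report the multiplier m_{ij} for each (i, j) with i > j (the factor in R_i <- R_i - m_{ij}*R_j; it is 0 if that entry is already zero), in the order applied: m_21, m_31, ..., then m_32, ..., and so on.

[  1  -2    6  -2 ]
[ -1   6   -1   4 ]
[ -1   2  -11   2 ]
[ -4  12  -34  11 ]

Forward elimination:
R2 <- R2 - (-1)*R1:  [ 0  4  5  2 ]
R3 <- R3 - (-1)*R1:  [  0   0  -5   0 ]
R4 <- R4 - (-4)*R1:  [   0    4  -10    3 ]
R3: entry in column 2 is already 0 -> m_{32} = 0 (no row operation needed)
R4 <- R4 - (1)*R2:  [   0    0  -15    1 ]
R4 <- R4 - (3)*R3:  [ 0  0  0  1 ]
Multipliers (in order of application): m_{21} = -1, m_{31} = -1, m_{41} = -4, m_{32} = 0, m_{42} = 1, m_{43} = 3

multipliers: -1, -1, -4, 0, 1, 3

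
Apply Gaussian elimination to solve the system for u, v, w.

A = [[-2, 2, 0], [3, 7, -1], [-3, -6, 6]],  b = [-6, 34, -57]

Forward elimination on [A|b]:
R2 <- R2 - (-3/2)*R1:  [  0  10  -1  25 ]
R3 <- R3 - (3/2)*R1:  [   0   -9    6  -48 ]
R3 <- R3 - (-9/10)*R2:  [     0      0  51/10  -51/2 ]
Row echelon form:
[ -2   2      0  |     -6 ]
[  0  10     -1  |     25 ]
[  0   0  51/10  |  -51/2 ]
Back-substitution:
w = (-51/2) / (51/10) = -5
v = (25 - (-1)*(-5)) / 10 = 2
u = (-6 - (2)*(2)) / -2 = 5

(5, 2, -5)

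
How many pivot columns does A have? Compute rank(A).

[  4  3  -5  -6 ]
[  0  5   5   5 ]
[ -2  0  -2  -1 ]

rank(A) = 3

Row reduction:
R3 <- R3 - (-1/2)*R1:  [    0   3/2  -9/2    -4 ]
R3 <- R3 - (3/10)*R2:  [     0      0     -6  -11/2 ]
Row echelon form:
[ 4  3  -5     -6 ]
[ 0  5   5      5 ]
[ 0  0  -6  -11/2 ]
Nonzero rows / pivot columns: 3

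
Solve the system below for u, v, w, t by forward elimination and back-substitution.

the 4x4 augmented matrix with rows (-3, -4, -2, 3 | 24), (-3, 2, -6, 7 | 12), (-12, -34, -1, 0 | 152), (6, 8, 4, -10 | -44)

Forward elimination on [A|b]:
R2 <- R2 - (1)*R1:  [   0    6   -4    4  -12 ]
R3 <- R3 - (4)*R1:  [   0  -18    7  -12   56 ]
R4 <- R4 - (-2)*R1:  [  0   0   0  -4   4 ]
R3 <- R3 - (-3)*R2:  [  0   0  -5   0  20 ]
Row echelon form:
[ -3  -4  -2   3  |   24 ]
[  0   6  -4   4  |  -12 ]
[  0   0  -5   0  |   20 ]
[  0   0   0  -4  |    4 ]
Back-substitution:
t = (4) / -4 = -1
w = (20) / -5 = -4
v = (-12 - (-4)*(-4) - (4)*(-1)) / 6 = -4
u = (24 - (-4)*(-4) - (-2)*(-4) - (3)*(-1)) / -3 = -1

(-1, -4, -4, -1)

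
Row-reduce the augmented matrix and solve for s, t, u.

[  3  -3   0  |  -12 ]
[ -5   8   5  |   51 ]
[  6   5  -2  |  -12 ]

Forward elimination on [A|b]:
R2 <- R2 - (-5/3)*R1:  [  0   3   5  31 ]
R3 <- R3 - (2)*R1:  [  0  11  -2  12 ]
R3 <- R3 - (11/3)*R2:  [      0       0   -61/3  -305/3 ]
Row echelon form:
[ 3  -3      0  |     -12 ]
[ 0   3      5  |      31 ]
[ 0   0  -61/3  |  -305/3 ]
Back-substitution:
u = (-305/3) / (-61/3) = 5
t = (31 - (5)*(5)) / 3 = 2
s = (-12 - (-3)*(2)) / 3 = -2

(-2, 2, 5)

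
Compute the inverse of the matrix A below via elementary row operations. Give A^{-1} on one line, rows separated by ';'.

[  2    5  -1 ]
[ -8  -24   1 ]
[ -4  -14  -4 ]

inverse = [55/12 17/12 -19/24; -3/2 -1/2 1/4; 2/3 1/3 -1/3]

Gauss-Jordan on [A | I]:
R1 <- (1/2)*R1:  [    1   5/2  -1/2  |   1/2     0     0 ]
R2 <- R2 - (-8)*R1:  [  0  -4  -3  |   4   1   0 ]
R3 <- R3 - (-4)*R1:  [  0  -4  -6  |   2   0   1 ]
R2 <- (1/-4)*R2:  [    0     1   3/4  |    -1  -1/4     0 ]
R1 <- R1 - (5/2)*R2:  [     1      0  -19/8  |      3    5/8      0 ]
R3 <- R3 - (-4)*R2:  [  0   0  -3  |  -2  -1   1 ]
R3 <- (1/-3)*R3:  [    0     0     1  |   2/3   1/3  -1/3 ]
R1 <- R1 - (-19/8)*R3:  [      1       0       0  |   55/12   17/12  -19/24 ]
R2 <- R2 - (3/4)*R3:  [    0     1     0  |  -3/2  -1/2   1/4 ]
Right block of [I | A^{-1}] is the inverse:
[ 55/12  17/12  -19/24 ]
[  -3/2   -1/2     1/4 ]
[   2/3    1/3    -1/3 ]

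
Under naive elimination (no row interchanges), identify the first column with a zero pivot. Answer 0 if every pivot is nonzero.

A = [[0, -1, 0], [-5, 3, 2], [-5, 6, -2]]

first zero-pivot column = 1

Naive forward elimination:
Pivot entry (1,1) is zero but row 2 has -5 in column 1 -> naive elimination stops; a row interchange (e.g. R1 <-> R2) would be required here.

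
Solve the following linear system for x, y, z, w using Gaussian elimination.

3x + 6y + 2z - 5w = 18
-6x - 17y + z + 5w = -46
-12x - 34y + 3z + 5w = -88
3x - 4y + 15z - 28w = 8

(1, 2, -1, -1)

Forward elimination on [A|b]:
R2 <- R2 - (-2)*R1:  [   0   -5    5   -5  -10 ]
R3 <- R3 - (-4)*R1:  [   0  -10   11  -15  -16 ]
R4 <- R4 - (1)*R1:  [   0  -10   13  -23  -10 ]
R3 <- R3 - (2)*R2:  [  0   0   1  -5   4 ]
R4 <- R4 - (2)*R2:  [   0    0    3  -13   10 ]
R4 <- R4 - (3)*R3:  [  0   0   0   2  -2 ]
Row echelon form:
[ 3   6  2  -5  |   18 ]
[ 0  -5  5  -5  |  -10 ]
[ 0   0  1  -5  |    4 ]
[ 0   0  0   2  |   -2 ]
Back-substitution:
w = (-2) / 2 = -1
z = (4 - (-5)*(-1)) / 1 = -1
y = (-10 - (5)*(-1) - (-5)*(-1)) / -5 = 2
x = (18 - (6)*(2) - (2)*(-1) - (-5)*(-1)) / 3 = 1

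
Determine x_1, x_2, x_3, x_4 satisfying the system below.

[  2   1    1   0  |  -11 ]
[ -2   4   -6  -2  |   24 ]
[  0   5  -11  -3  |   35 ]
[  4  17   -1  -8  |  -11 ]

(-3, -2, -3, -4)

Forward elimination on [A|b]:
R2 <- R2 - (-1)*R1:  [  0   5  -5  -2  13 ]
R4 <- R4 - (2)*R1:  [  0  15  -3  -8  11 ]
R3 <- R3 - (1)*R2:  [  0   0  -6  -1  22 ]
R4 <- R4 - (3)*R2:  [   0    0   12   -2  -28 ]
R4 <- R4 - (-2)*R3:  [  0   0   0  -4  16 ]
Row echelon form:
[ 2  1   1   0  |  -11 ]
[ 0  5  -5  -2  |   13 ]
[ 0  0  -6  -1  |   22 ]
[ 0  0   0  -4  |   16 ]
Back-substitution:
x_4 = (16) / -4 = -4
x_3 = (22 - (-1)*(-4)) / -6 = -3
x_2 = (13 - (-5)*(-3) - (-2)*(-4)) / 5 = -2
x_1 = (-11 - (1)*(-2) - (1)*(-3)) / 2 = -3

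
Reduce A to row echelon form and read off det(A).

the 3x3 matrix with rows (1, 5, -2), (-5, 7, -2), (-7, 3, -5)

Forward elimination:
R2 <- R2 - (-5)*R1:  [   0   32  -12 ]
R3 <- R3 - (-7)*R1:  [   0   38  -19 ]
R3 <- R3 - (19/16)*R2:  [     0      0  -19/4 ]
Upper-triangular form:
[ 1   5     -2 ]
[ 0  32    -12 ]
[ 0   0  -19/4 ]
det(A) = (-1)^0 * (1) * (32) * (-19/4) = -152  (0 row swaps -> sign +1)

det(A) = -152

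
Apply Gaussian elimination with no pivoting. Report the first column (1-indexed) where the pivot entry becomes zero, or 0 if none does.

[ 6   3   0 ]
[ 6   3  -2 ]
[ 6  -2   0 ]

first zero-pivot column = 2

Naive forward elimination:
R2 <- R2 - (1)*R1:  [  0   0  -2 ]
R3 <- R3 - (1)*R1:  [  0  -5   0 ]
Matrix at this point:
[ 6   3   0 ]
[ 0   0  -2 ]
[ 0  -5   0 ]
Pivot entry (2,2) is zero but row 3 has -5 in column 2 -> naive elimination stops; a row interchange (e.g. R2 <-> R3) would be required here.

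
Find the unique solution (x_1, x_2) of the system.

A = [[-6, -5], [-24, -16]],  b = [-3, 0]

(-2, 3)

Forward elimination on [A|b]:
R2 <- R2 - (4)*R1:  [  0   4  12 ]
Row echelon form:
[ -6  -5  |  -3 ]
[  0   4  |  12 ]
Back-substitution:
x_2 = (12) / 4 = 3
x_1 = (-3 - (-5)*(3)) / -6 = -2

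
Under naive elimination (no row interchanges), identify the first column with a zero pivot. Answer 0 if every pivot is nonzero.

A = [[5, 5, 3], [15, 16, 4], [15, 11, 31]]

first zero-pivot column = 0

Naive forward elimination:
R2 <- R2 - (3)*R1:  [  0   1  -5 ]
R3 <- R3 - (3)*R1:  [  0  -4  22 ]
R3 <- R3 - (-4)*R2:  [ 0  0  2 ]
All pivots nonzero; naive elimination completes without hitting a zero pivot.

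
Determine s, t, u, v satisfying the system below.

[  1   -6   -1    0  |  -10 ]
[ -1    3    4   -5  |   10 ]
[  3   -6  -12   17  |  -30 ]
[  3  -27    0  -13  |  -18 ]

Forward elimination on [A|b]:
R2 <- R2 - (-1)*R1:  [  0  -3   3  -5   0 ]
R3 <- R3 - (3)*R1:  [  0  12  -9  17   0 ]
R4 <- R4 - (3)*R1:  [   0   -9    3  -13   12 ]
R3 <- R3 - (-4)*R2:  [  0   0   3  -3   0 ]
R4 <- R4 - (3)*R2:  [  0   0  -6   2  12 ]
R4 <- R4 - (-2)*R3:  [  0   0   0  -4  12 ]
Row echelon form:
[ 1  -6  -1   0  |  -10 ]
[ 0  -3   3  -5  |    0 ]
[ 0   0   3  -3  |    0 ]
[ 0   0   0  -4  |   12 ]
Back-substitution:
v = (12) / -4 = -3
u = (0 - (-3)*(-3)) / 3 = -3
t = (0 - (3)*(-3) - (-5)*(-3)) / -3 = 2
s = (-10 - (-6)*(2) - (-1)*(-3)) / 1 = -1

(-1, 2, -3, -3)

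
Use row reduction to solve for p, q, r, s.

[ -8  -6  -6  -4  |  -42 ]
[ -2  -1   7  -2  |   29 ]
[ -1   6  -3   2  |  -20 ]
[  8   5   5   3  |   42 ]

Forward elimination on [A|b]:
R2 <- R2 - (1/4)*R1:  [    0   1/2  17/2    -1  79/2 ]
R3 <- R3 - (1/8)*R1:  [     0   27/4   -9/4    5/2  -59/4 ]
R4 <- R4 - (-1)*R1:  [  0  -1  -1  -1   0 ]
R3 <- R3 - (27/2)*R2:  [    0     0  -117    16  -548 ]
R4 <- R4 - (-2)*R2:  [  0   0  16  -3  79 ]
R4 <- R4 - (-16/117)*R3:  [       0        0        0  -95/117  475/117 ]
Row echelon form:
[ -8   -6    -6       -4  |      -42 ]
[  0  1/2  17/2       -1  |     79/2 ]
[  0    0  -117       16  |     -548 ]
[  0    0     0  -95/117  |  475/117 ]
Back-substitution:
s = (475/117) / (-95/117) = -5
r = (-548 - (16)*(-5)) / -117 = 4
q = (79/2 - (17/2)*(4) - (-1)*(-5)) / (1/2) = 1
p = (-42 - (-6)*(1) - (-6)*(4) - (-4)*(-5)) / -8 = 4

(4, 1, 4, -5)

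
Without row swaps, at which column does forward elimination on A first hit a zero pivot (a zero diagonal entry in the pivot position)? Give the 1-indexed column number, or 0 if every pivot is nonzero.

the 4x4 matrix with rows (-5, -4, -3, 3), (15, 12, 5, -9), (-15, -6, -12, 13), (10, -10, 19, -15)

Naive forward elimination:
R2 <- R2 - (-3)*R1:  [  0   0  -4   0 ]
R3 <- R3 - (3)*R1:  [  0   6  -3   4 ]
R4 <- R4 - (-2)*R1:  [   0  -18   13   -9 ]
Matrix at this point:
[ -5   -4  -3   3 ]
[  0    0  -4   0 ]
[  0    6  -3   4 ]
[  0  -18  13  -9 ]
Pivot entry (2,2) is zero but row 3 has 6 in column 2 -> naive elimination stops; a row interchange (e.g. R2 <-> R3) would be required here.

first zero-pivot column = 2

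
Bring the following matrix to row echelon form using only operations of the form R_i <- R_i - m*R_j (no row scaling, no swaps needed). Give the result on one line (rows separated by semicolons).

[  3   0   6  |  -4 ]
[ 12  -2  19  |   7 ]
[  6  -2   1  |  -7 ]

REF = [3 0 6 -4; 0 -2 -5 23; 0 0 -6 -22]

Forward elimination:
R2 <- R2 - (4)*R1:  [  0  -2  -5  23 ]
R3 <- R3 - (2)*R1:  [   0   -2  -11    1 ]
R3 <- R3 - (1)*R2:  [   0    0   -6  -22 ]
Row echelon form:
[ 3   0   6  |   -4 ]
[ 0  -2  -5  |   23 ]
[ 0   0  -6  |  -22 ]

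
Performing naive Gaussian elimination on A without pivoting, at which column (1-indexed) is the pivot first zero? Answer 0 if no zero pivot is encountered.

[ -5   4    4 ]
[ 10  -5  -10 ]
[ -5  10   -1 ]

first zero-pivot column = 0

Naive forward elimination:
R2 <- R2 - (-2)*R1:  [  0   3  -2 ]
R3 <- R3 - (1)*R1:  [  0   6  -5 ]
R3 <- R3 - (2)*R2:  [  0   0  -1 ]
All pivots nonzero; naive elimination completes without hitting a zero pivot.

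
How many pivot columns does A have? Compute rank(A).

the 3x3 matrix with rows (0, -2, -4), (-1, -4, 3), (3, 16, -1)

Row reduction:
R1 <-> R2   (pivot in column 1 was zero)
[ -1  -4   3 ]
[  0  -2  -4 ]
[  3  16  -1 ]
R3 <- R3 - (-3)*R1:  [ 0  4  8 ]
R3 <- R3 - (-2)*R2:  [ 0  0  0 ]
Row echelon form:
[ -1  -4   3 ]
[  0  -2  -4 ]
[  0   0   0 ]
Nonzero rows / pivot columns: 2

rank(A) = 2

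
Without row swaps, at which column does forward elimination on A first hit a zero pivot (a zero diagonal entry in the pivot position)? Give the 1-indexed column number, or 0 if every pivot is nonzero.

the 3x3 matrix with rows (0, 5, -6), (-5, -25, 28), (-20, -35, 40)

first zero-pivot column = 1

Naive forward elimination:
Pivot entry (1,1) is zero but row 2 has -5 in column 1 -> naive elimination stops; a row interchange (e.g. R1 <-> R2) would be required here.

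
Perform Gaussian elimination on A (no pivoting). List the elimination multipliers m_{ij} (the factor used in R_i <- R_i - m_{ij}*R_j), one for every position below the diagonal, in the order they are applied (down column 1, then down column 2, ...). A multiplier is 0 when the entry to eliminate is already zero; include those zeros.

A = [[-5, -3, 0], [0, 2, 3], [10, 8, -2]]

multipliers: 0, -2, 1

Forward elimination:
R2: entry in column 1 is already 0 -> m_{21} = 0 (no row operation needed)
R3 <- R3 - (-2)*R1:  [  0   2  -2 ]
R3 <- R3 - (1)*R2:  [  0   0  -5 ]
Multipliers (in order of application): m_{21} = 0, m_{31} = -2, m_{32} = 1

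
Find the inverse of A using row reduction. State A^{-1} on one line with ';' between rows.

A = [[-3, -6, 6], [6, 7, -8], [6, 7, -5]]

inverse = [7/15 4/15 2/15; -2/5 -7/15 4/15; 0 -1/3 1/3]

Gauss-Jordan on [A | I]:
R1 <- (1/-3)*R1:  [    1     2    -2  |  -1/3     0     0 ]
R2 <- R2 - (6)*R1:  [  0  -5   4  |   2   1   0 ]
R3 <- R3 - (6)*R1:  [  0  -5   7  |   2   0   1 ]
R2 <- (1/-5)*R2:  [    0     1  -4/5  |  -2/5  -1/5     0 ]
R1 <- R1 - (2)*R2:  [    1     0  -2/5  |  7/15   2/5     0 ]
R3 <- R3 - (-5)*R2:  [  0   0   3  |   0  -1   1 ]
R3 <- (1/3)*R3:  [    0     0     1  |     0  -1/3   1/3 ]
R1 <- R1 - (-2/5)*R3:  [    1     0     0  |  7/15  4/15  2/15 ]
R2 <- R2 - (-4/5)*R3:  [     0      1      0  |   -2/5  -7/15   4/15 ]
Right block of [I | A^{-1}] is the inverse:
[ 7/15   4/15  2/15 ]
[ -2/5  -7/15  4/15 ]
[    0   -1/3   1/3 ]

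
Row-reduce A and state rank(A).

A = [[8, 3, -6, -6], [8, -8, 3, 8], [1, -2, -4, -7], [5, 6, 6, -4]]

Row reduction:
R2 <- R2 - (1)*R1:  [   0  -11    9   14 ]
R3 <- R3 - (1/8)*R1:  [     0  -19/8  -13/4  -25/4 ]
R4 <- R4 - (5/8)*R1:  [    0  33/8  39/4  -1/4 ]
R3 <- R3 - (19/88)*R2:  [       0        0  -457/88  -102/11 ]
R4 <- R4 - (-3/8)*R2:  [     0      0  105/8      5 ]
R4 <- R4 - (-1155/457)*R3:  [         0          0          0  -8425/457 ]
Row echelon form:
[ 8    3       -6         -6 ]
[ 0  -11        9         14 ]
[ 0    0  -457/88    -102/11 ]
[ 0    0        0  -8425/457 ]
Nonzero rows / pivot columns: 4

rank(A) = 4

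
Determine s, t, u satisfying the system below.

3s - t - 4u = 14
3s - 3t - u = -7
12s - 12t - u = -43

Forward elimination on [A|b]:
R2 <- R2 - (1)*R1:  [   0   -2    3  -21 ]
R3 <- R3 - (4)*R1:  [   0   -8   15  -99 ]
R3 <- R3 - (4)*R2:  [   0    0    3  -15 ]
Row echelon form:
[ 3  -1  -4  |   14 ]
[ 0  -2   3  |  -21 ]
[ 0   0   3  |  -15 ]
Back-substitution:
u = (-15) / 3 = -5
t = (-21 - (3)*(-5)) / -2 = 3
s = (14 - (-1)*(3) - (-4)*(-5)) / 3 = -1

(-1, 3, -5)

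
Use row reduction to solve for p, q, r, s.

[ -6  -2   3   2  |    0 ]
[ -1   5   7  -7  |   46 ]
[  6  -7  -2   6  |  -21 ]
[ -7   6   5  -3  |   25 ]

(1, 1, 4, -2)

Forward elimination on [A|b]:
R2 <- R2 - (1/6)*R1:  [     0   16/3   13/2  -22/3     46 ]
R3 <- R3 - (-1)*R1:  [   0   -9    1    8  -21 ]
R4 <- R4 - (7/6)*R1:  [     0   25/3    3/2  -16/3     25 ]
R3 <- R3 - (-27/16)*R2:  [      0       0  383/32   -35/8   453/8 ]
R4 <- R4 - (25/16)*R2:  [       0        0  -277/32     49/8   -375/8 ]
R4 <- R4 - (-277/383)*R3:  [         0          0          0   1134/383  -2268/383 ]
Row echelon form:
[ -6    -2       3         2  |          0 ]
[  0  16/3    13/2     -22/3  |         46 ]
[  0     0  383/32     -35/8  |      453/8 ]
[  0     0       0  1134/383  |  -2268/383 ]
Back-substitution:
s = (-2268/383) / (1134/383) = -2
r = (453/8 - (-35/8)*(-2)) / (383/32) = 4
q = (46 - (13/2)*(4) - (-22/3)*(-2)) / (16/3) = 1
p = (0 - (-2)*(1) - (3)*(4) - (2)*(-2)) / -6 = 1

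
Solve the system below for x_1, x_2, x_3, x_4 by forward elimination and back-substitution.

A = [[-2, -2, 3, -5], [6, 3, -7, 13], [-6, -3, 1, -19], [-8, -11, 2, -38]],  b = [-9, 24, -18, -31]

Forward elimination on [A|b]:
R2 <- R2 - (-3)*R1:  [  0  -3   2  -2  -3 ]
R3 <- R3 - (3)*R1:  [  0   3  -8  -4   9 ]
R4 <- R4 - (4)*R1:  [   0   -3  -10  -18    5 ]
R3 <- R3 - (-1)*R2:  [  0   0  -6  -6   6 ]
R4 <- R4 - (1)*R2:  [   0    0  -12  -16    8 ]
R4 <- R4 - (2)*R3:  [  0   0   0  -4  -4 ]
Row echelon form:
[ -2  -2   3  -5  |  -9 ]
[  0  -3   2  -2  |  -3 ]
[  0   0  -6  -6  |   6 ]
[  0   0   0  -4  |  -4 ]
Back-substitution:
x_4 = (-4) / -4 = 1
x_3 = (6 - (-6)*(1)) / -6 = -2
x_2 = (-3 - (2)*(-2) - (-2)*(1)) / -3 = -1
x_1 = (-9 - (-2)*(-1) - (3)*(-2) - (-5)*(1)) / -2 = 0

(0, -1, -2, 1)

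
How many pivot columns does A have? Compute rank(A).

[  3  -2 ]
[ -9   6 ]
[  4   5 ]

Row reduction:
R2 <- R2 - (-3)*R1:  [ 0  0 ]
R3 <- R3 - (4/3)*R1:  [    0  23/3 ]
R2 <-> R3   (pivot in column 2 was zero)
[ 3    -2 ]
[ 0  23/3 ]
[ 0     0 ]
Row echelon form:
[ 3    -2 ]
[ 0  23/3 ]
[ 0     0 ]
Nonzero rows / pivot columns: 2

rank(A) = 2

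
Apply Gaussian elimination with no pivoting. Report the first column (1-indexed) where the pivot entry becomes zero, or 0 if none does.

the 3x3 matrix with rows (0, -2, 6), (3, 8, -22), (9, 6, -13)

Naive forward elimination:
Pivot entry (1,1) is zero but row 2 has 3 in column 1 -> naive elimination stops; a row interchange (e.g. R1 <-> R2) would be required here.

first zero-pivot column = 1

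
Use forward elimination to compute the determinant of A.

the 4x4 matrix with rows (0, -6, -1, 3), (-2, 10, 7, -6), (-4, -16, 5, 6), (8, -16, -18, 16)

det(A) = 144

Forward elimination:
R1 <-> R2   (pivot in column 1 was zero)
[ -2   10    7  -6 ]
[  0   -6   -1   3 ]
[ -4  -16    5   6 ]
[  8  -16  -18  16 ]
R3 <- R3 - (2)*R1:  [   0  -36   -9   18 ]
R4 <- R4 - (-4)*R1:  [  0  24  10  -8 ]
R3 <- R3 - (6)*R2:  [  0   0  -3   0 ]
R4 <- R4 - (-4)*R2:  [ 0  0  6  4 ]
R4 <- R4 - (-2)*R3:  [ 0  0  0  4 ]
Upper-triangular form:
[ -2  10   7  -6 ]
[  0  -6  -1   3 ]
[  0   0  -3   0 ]
[  0   0   0   4 ]
det(A) = (-1)^1 * (-2) * (-6) * (-3) * (4) = 144  (1 row swap -> sign -1)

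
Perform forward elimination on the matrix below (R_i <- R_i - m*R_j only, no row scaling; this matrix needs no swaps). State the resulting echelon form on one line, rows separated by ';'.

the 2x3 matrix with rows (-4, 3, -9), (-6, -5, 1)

REF = [-4 3 -9; 0 -19/2 29/2]

Forward elimination:
R2 <- R2 - (3/2)*R1:  [     0  -19/2   29/2 ]
Row echelon form:
[ -4      3    -9 ]
[  0  -19/2  29/2 ]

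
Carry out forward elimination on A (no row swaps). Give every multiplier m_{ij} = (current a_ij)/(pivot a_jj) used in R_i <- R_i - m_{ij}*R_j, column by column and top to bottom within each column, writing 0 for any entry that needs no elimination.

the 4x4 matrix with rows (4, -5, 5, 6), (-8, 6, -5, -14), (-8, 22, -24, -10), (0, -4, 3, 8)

Forward elimination:
R2 <- R2 - (-2)*R1:  [  0  -4   5  -2 ]
R3 <- R3 - (-2)*R1:  [   0   12  -14    2 ]
R4: entry in column 1 is already 0 -> m_{41} = 0 (no row operation needed)
R3 <- R3 - (-3)*R2:  [  0   0   1  -4 ]
R4 <- R4 - (1)*R2:  [  0   0  -2  10 ]
R4 <- R4 - (-2)*R3:  [ 0  0  0  2 ]
Multipliers (in order of application): m_{21} = -2, m_{31} = -2, m_{41} = 0, m_{32} = -3, m_{42} = 1, m_{43} = -2

multipliers: -2, -2, 0, -3, 1, -2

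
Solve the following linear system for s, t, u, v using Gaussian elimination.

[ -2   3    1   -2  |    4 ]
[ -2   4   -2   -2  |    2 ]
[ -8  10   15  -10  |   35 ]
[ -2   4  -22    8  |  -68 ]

Forward elimination on [A|b]:
R2 <- R2 - (1)*R1:  [  0   1  -3   0  -2 ]
R3 <- R3 - (4)*R1:  [  0  -2  11  -2  19 ]
R4 <- R4 - (1)*R1:  [   0    1  -23   10  -72 ]
R3 <- R3 - (-2)*R2:  [  0   0   5  -2  15 ]
R4 <- R4 - (1)*R2:  [   0    0  -20   10  -70 ]
R4 <- R4 - (-4)*R3:  [   0    0    0    2  -10 ]
Row echelon form:
[ -2  3   1  -2  |    4 ]
[  0  1  -3   0  |   -2 ]
[  0  0   5  -2  |   15 ]
[  0  0   0   2  |  -10 ]
Back-substitution:
v = (-10) / 2 = -5
u = (15 - (-2)*(-5)) / 5 = 1
t = (-2 - (-3)*(1)) / 1 = 1
s = (4 - (3)*(1) - (1)*(1) - (-2)*(-5)) / -2 = 5

(5, 1, 1, -5)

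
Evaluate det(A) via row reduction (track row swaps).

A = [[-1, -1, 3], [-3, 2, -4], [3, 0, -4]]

Forward elimination:
R2 <- R2 - (3)*R1:  [   0    5  -13 ]
R3 <- R3 - (-3)*R1:  [  0  -3   5 ]
R3 <- R3 - (-3/5)*R2:  [     0      0  -14/5 ]
Upper-triangular form:
[ -1  -1      3 ]
[  0   5    -13 ]
[  0   0  -14/5 ]
det(A) = (-1)^0 * (-1) * (5) * (-14/5) = 14  (0 row swaps -> sign +1)

det(A) = 14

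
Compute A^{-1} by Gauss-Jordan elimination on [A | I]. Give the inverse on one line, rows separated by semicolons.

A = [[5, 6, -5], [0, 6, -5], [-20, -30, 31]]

inverse = [1/5 -1/5 0; 5/9 11/36 5/36; 2/3 1/6 1/6]

Gauss-Jordan on [A | I]:
R1 <- (1/5)*R1:  [   1  6/5   -1  |  1/5    0    0 ]
R3 <- R3 - (-20)*R1:  [  0  -6  11  |   4   0   1 ]
R2 <- (1/6)*R2:  [    0     1  -5/6  |     0   1/6     0 ]
R1 <- R1 - (6/5)*R2:  [    1     0     0  |   1/5  -1/5     0 ]
R3 <- R3 - (-6)*R2:  [ 0  0  6  |  4  1  1 ]
R3 <- (1/6)*R3:  [   0    0    1  |  2/3  1/6  1/6 ]
R2 <- R2 - (-5/6)*R3:  [     0      1      0  |    5/9  11/36   5/36 ]
Right block of [I | A^{-1}] is the inverse:
[ 1/5   -1/5     0 ]
[ 5/9  11/36  5/36 ]
[ 2/3    1/6   1/6 ]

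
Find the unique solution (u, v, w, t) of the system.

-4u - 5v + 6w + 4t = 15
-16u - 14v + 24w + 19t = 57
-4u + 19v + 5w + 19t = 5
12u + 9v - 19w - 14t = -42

(0, -1, 1, 1)

Forward elimination on [A|b]:
R2 <- R2 - (4)*R1:  [  0   6   0   3  -3 ]
R3 <- R3 - (1)*R1:  [   0   24   -1   15  -10 ]
R4 <- R4 - (-3)*R1:  [  0  -6  -1  -2   3 ]
R3 <- R3 - (4)*R2:  [  0   0  -1   3   2 ]
R4 <- R4 - (-1)*R2:  [  0   0  -1   1   0 ]
R4 <- R4 - (1)*R3:  [  0   0   0  -2  -2 ]
Row echelon form:
[ -4  -5   6   4  |  15 ]
[  0   6   0   3  |  -3 ]
[  0   0  -1   3  |   2 ]
[  0   0   0  -2  |  -2 ]
Back-substitution:
t = (-2) / -2 = 1
w = (2 - (3)*(1)) / -1 = 1
v = (-3 - (3)*(1)) / 6 = -1
u = (15 - (-5)*(-1) - (6)*(1) - (4)*(1)) / -4 = 0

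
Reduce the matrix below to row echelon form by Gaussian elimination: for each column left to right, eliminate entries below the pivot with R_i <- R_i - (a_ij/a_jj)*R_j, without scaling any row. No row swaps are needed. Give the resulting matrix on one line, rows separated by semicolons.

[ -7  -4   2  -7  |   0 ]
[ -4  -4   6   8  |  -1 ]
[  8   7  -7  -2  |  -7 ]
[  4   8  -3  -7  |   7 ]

REF = [-7 -4 2 -7 0; 0 -12/7 34/7 12 -1; 0 0 13/6 7 -101/12; 0 0 0 -225/13 1543/26]

Forward elimination:
R2 <- R2 - (4/7)*R1:  [     0  -12/7   34/7     12     -1 ]
R3 <- R3 - (-8/7)*R1:  [     0   17/7  -33/7    -10     -7 ]
R4 <- R4 - (-4/7)*R1:  [     0   40/7  -13/7    -11      7 ]
R3 <- R3 - (-17/12)*R2:  [       0        0     13/6        7  -101/12 ]
R4 <- R4 - (-10/3)*R2:  [    0     0  43/3    29  11/3 ]
R4 <- R4 - (86/13)*R3:  [       0        0        0  -225/13  1543/26 ]
Row echelon form:
[ -7     -4     2       -7  |        0 ]
[  0  -12/7  34/7       12  |       -1 ]
[  0      0  13/6        7  |  -101/12 ]
[  0      0     0  -225/13  |  1543/26 ]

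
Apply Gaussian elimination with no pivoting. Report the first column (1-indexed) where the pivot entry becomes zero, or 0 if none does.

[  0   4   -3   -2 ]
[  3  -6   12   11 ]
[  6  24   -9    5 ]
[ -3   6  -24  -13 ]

Naive forward elimination:
Pivot entry (1,1) is zero but row 2 has 3 in column 1 -> naive elimination stops; a row interchange (e.g. R1 <-> R2) would be required here.

first zero-pivot column = 1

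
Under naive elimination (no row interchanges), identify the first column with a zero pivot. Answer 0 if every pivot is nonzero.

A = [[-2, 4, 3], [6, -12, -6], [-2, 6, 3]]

first zero-pivot column = 2

Naive forward elimination:
R2 <- R2 - (-3)*R1:  [ 0  0  3 ]
R3 <- R3 - (1)*R1:  [ 0  2  0 ]
Matrix at this point:
[ -2  4  3 ]
[  0  0  3 ]
[  0  2  0 ]
Pivot entry (2,2) is zero but row 3 has 2 in column 2 -> naive elimination stops; a row interchange (e.g. R2 <-> R3) would be required here.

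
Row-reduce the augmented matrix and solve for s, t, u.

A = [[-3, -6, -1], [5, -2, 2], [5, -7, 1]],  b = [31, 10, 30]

(-2, -5, 5)

Forward elimination on [A|b]:
R2 <- R2 - (-5/3)*R1:  [     0    -12    1/3  185/3 ]
R3 <- R3 - (-5/3)*R1:  [     0    -17   -2/3  245/3 ]
R3 <- R3 - (17/12)*R2:  [       0        0   -41/36  -205/36 ]
Row echelon form:
[ -3   -6      -1  |       31 ]
[  0  -12     1/3  |    185/3 ]
[  0    0  -41/36  |  -205/36 ]
Back-substitution:
u = (-205/36) / (-41/36) = 5
t = (185/3 - (1/3)*(5)) / -12 = -5
s = (31 - (-6)*(-5) - (-1)*(5)) / -3 = -2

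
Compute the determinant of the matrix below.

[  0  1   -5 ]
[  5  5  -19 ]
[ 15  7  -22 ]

det(A) = 25

Forward elimination:
R1 <-> R2   (pivot in column 1 was zero)
[  5  5  -19 ]
[  0  1   -5 ]
[ 15  7  -22 ]
R3 <- R3 - (3)*R1:  [  0  -8  35 ]
R3 <- R3 - (-8)*R2:  [  0   0  -5 ]
Upper-triangular form:
[ 5  5  -19 ]
[ 0  1   -5 ]
[ 0  0   -5 ]
det(A) = (-1)^1 * (5) * (1) * (-5) = 25  (1 row swap -> sign -1)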